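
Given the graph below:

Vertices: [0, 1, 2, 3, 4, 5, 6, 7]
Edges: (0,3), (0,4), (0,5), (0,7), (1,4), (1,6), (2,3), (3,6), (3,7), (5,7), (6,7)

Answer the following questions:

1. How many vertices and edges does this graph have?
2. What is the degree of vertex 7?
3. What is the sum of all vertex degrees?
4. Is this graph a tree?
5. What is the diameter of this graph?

Count: 8 vertices, 11 edges.
Vertex 7 has neighbors [0, 3, 5, 6], degree = 4.
Handshaking lemma: 2 * 11 = 22.
A tree on 8 vertices has 7 edges. This graph has 11 edges (4 extra). Not a tree.
Diameter (longest shortest path) = 3.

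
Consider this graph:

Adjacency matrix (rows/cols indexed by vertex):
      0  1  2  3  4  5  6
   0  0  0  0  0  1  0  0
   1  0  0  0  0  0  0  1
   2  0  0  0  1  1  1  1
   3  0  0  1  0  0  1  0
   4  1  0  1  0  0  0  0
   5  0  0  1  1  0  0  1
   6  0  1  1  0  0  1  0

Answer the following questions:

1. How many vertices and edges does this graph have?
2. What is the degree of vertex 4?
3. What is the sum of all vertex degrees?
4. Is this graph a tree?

Count: 7 vertices, 8 edges.
Vertex 4 has neighbors [0, 2], degree = 2.
Handshaking lemma: 2 * 8 = 16.
A tree on 7 vertices has 6 edges. This graph has 8 edges (2 extra). Not a tree.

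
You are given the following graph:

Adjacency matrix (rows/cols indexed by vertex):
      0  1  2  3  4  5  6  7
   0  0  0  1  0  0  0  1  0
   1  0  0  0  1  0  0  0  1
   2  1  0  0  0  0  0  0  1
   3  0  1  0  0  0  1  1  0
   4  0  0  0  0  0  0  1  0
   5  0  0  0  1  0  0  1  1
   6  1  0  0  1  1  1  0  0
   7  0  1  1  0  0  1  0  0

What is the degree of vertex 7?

Vertex 7 has neighbors [1, 2, 5], so deg(7) = 3.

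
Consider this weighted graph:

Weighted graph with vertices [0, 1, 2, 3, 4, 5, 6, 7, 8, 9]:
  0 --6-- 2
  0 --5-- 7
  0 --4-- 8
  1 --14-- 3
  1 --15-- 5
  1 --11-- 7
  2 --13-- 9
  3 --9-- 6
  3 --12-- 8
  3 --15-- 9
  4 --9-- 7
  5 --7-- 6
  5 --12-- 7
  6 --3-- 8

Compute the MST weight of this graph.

Applying Kruskal's algorithm (sort edges by weight, add if no cycle):
  Add (6,8) w=3
  Add (0,8) w=4
  Add (0,7) w=5
  Add (0,2) w=6
  Add (5,6) w=7
  Add (3,6) w=9
  Add (4,7) w=9
  Add (1,7) w=11
  Skip (3,8) w=12 (creates cycle)
  Skip (5,7) w=12 (creates cycle)
  Add (2,9) w=13
  Skip (1,3) w=14 (creates cycle)
  Skip (1,5) w=15 (creates cycle)
  Skip (3,9) w=15 (creates cycle)
MST weight = 67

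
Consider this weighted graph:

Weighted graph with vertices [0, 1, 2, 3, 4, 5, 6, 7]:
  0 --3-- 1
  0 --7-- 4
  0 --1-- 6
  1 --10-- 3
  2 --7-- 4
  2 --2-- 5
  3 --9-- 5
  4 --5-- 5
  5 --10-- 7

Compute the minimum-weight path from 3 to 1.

Using Dijkstra's algorithm from vertex 3:
Shortest path: 3 -> 1
Total weight: 10 = 10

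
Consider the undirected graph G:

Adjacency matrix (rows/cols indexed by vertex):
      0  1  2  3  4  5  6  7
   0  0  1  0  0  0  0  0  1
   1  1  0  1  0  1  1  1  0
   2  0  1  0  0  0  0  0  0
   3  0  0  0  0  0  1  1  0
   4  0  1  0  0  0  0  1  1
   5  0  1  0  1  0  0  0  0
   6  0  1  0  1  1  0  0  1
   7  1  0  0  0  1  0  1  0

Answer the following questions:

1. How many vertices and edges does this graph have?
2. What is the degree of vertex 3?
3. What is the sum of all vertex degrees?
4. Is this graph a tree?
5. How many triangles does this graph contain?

Count: 8 vertices, 11 edges.
Vertex 3 has neighbors [5, 6], degree = 2.
Handshaking lemma: 2 * 11 = 22.
A tree on 8 vertices has 7 edges. This graph has 11 edges (4 extra). Not a tree.
Number of triangles = 2.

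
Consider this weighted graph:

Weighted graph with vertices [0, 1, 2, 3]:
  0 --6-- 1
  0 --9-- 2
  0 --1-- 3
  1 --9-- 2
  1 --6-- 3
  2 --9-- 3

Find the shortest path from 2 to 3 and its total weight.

Using Dijkstra's algorithm from vertex 2:
Shortest path: 2 -> 3
Total weight: 9 = 9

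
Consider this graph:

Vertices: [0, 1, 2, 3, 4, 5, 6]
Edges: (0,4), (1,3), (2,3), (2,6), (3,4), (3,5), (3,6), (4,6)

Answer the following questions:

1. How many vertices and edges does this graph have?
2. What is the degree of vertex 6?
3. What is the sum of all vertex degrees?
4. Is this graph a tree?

Count: 7 vertices, 8 edges.
Vertex 6 has neighbors [2, 3, 4], degree = 3.
Handshaking lemma: 2 * 8 = 16.
A tree on 7 vertices has 6 edges. This graph has 8 edges (2 extra). Not a tree.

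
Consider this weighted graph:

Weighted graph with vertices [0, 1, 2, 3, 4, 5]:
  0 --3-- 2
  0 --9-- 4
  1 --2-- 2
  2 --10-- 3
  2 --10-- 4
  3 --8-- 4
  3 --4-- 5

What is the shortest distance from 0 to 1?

Using Dijkstra's algorithm from vertex 0:
Shortest path: 0 -> 2 -> 1
Total weight: 3 + 2 = 5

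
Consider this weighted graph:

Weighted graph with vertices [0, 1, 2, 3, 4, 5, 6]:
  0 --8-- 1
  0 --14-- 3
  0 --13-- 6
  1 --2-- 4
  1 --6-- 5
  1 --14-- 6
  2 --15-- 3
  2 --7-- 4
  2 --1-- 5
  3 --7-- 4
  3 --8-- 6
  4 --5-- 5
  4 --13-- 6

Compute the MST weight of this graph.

Applying Kruskal's algorithm (sort edges by weight, add if no cycle):
  Add (2,5) w=1
  Add (1,4) w=2
  Add (4,5) w=5
  Skip (1,5) w=6 (creates cycle)
  Skip (2,4) w=7 (creates cycle)
  Add (3,4) w=7
  Add (0,1) w=8
  Add (3,6) w=8
  Skip (0,6) w=13 (creates cycle)
  Skip (4,6) w=13 (creates cycle)
  Skip (0,3) w=14 (creates cycle)
  Skip (1,6) w=14 (creates cycle)
  Skip (2,3) w=15 (creates cycle)
MST weight = 31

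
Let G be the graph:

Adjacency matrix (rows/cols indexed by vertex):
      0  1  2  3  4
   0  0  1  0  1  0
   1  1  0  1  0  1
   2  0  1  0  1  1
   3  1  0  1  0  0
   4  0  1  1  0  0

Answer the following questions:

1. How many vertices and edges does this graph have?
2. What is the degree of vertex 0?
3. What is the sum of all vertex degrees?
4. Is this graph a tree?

Count: 5 vertices, 6 edges.
Vertex 0 has neighbors [1, 3], degree = 2.
Handshaking lemma: 2 * 6 = 12.
A tree on 5 vertices has 4 edges. This graph has 6 edges (2 extra). Not a tree.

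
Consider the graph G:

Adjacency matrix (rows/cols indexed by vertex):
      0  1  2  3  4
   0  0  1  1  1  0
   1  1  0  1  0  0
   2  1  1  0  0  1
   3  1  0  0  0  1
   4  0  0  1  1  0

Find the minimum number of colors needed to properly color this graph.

The graph has a maximum clique of size 3 (lower bound on chromatic number).
A valid 3-coloring: {0: 0, 1: 2, 2: 1, 3: 1, 4: 0}.
Chromatic number = 3.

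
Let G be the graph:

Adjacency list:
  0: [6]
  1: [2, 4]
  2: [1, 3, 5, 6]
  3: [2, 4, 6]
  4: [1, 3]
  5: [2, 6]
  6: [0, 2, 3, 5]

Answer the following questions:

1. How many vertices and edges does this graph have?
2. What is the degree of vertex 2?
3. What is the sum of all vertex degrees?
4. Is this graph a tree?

Count: 7 vertices, 9 edges.
Vertex 2 has neighbors [1, 3, 5, 6], degree = 4.
Handshaking lemma: 2 * 9 = 18.
A tree on 7 vertices has 6 edges. This graph has 9 edges (3 extra). Not a tree.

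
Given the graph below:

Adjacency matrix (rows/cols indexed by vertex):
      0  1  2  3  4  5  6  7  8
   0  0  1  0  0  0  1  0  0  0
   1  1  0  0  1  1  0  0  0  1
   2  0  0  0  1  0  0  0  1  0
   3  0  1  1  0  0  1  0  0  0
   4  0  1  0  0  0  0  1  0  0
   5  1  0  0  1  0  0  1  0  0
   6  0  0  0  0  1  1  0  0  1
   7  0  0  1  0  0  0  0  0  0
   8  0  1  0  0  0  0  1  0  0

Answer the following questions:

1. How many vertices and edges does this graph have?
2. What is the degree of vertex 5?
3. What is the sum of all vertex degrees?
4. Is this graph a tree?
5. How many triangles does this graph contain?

Count: 9 vertices, 11 edges.
Vertex 5 has neighbors [0, 3, 6], degree = 3.
Handshaking lemma: 2 * 11 = 22.
A tree on 9 vertices has 8 edges. This graph has 11 edges (3 extra). Not a tree.
Number of triangles = 0.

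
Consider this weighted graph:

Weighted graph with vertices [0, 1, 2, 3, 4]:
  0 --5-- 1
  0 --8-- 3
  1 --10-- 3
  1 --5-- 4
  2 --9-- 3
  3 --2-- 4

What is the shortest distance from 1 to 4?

Using Dijkstra's algorithm from vertex 1:
Shortest path: 1 -> 4
Total weight: 5 = 5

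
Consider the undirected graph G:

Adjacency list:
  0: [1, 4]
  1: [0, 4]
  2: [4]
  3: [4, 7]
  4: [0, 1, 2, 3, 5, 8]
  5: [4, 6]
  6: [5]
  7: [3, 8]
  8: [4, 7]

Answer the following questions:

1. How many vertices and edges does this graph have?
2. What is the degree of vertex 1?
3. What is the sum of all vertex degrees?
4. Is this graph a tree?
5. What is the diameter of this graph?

Count: 9 vertices, 10 edges.
Vertex 1 has neighbors [0, 4], degree = 2.
Handshaking lemma: 2 * 10 = 20.
A tree on 9 vertices has 8 edges. This graph has 10 edges (2 extra). Not a tree.
Diameter (longest shortest path) = 4.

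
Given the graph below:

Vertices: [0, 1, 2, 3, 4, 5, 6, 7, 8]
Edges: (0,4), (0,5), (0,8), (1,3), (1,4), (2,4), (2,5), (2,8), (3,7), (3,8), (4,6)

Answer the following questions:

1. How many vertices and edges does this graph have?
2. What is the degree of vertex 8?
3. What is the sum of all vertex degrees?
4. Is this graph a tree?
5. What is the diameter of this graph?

Count: 9 vertices, 11 edges.
Vertex 8 has neighbors [0, 2, 3], degree = 3.
Handshaking lemma: 2 * 11 = 22.
A tree on 9 vertices has 8 edges. This graph has 11 edges (3 extra). Not a tree.
Diameter (longest shortest path) = 4.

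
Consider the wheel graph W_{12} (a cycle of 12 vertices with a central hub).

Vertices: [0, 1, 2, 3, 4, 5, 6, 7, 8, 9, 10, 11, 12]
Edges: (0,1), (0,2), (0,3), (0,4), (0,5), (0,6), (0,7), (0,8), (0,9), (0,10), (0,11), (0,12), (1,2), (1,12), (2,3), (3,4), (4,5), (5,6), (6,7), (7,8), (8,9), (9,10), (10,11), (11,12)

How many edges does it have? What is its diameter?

Wheel graph W_{12}: 12 cycle edges + 12 spoke edges = 24 edges.
The hub is distance 1 from all cycle vertices. Max distance between cycle vertices through hub is 2.
Diameter = 2.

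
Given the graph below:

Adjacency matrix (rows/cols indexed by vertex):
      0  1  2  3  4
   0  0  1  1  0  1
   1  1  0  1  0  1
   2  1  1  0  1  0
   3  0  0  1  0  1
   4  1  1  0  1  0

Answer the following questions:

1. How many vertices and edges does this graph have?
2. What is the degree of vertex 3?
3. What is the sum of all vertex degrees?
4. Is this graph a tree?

Count: 5 vertices, 7 edges.
Vertex 3 has neighbors [2, 4], degree = 2.
Handshaking lemma: 2 * 7 = 14.
A tree on 5 vertices has 4 edges. This graph has 7 edges (3 extra). Not a tree.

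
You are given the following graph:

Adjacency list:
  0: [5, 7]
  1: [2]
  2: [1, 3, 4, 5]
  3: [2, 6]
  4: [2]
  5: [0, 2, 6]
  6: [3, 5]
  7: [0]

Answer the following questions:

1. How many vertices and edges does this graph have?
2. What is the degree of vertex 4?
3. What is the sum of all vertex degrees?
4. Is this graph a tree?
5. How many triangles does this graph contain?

Count: 8 vertices, 8 edges.
Vertex 4 has neighbors [2], degree = 1.
Handshaking lemma: 2 * 8 = 16.
A tree on 8 vertices has 7 edges. This graph has 8 edges (1 extra). Not a tree.
Number of triangles = 0.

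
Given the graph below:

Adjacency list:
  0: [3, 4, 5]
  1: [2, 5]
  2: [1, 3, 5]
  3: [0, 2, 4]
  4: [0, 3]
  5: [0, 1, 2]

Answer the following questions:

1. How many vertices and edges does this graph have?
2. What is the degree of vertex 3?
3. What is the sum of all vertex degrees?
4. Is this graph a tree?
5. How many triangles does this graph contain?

Count: 6 vertices, 8 edges.
Vertex 3 has neighbors [0, 2, 4], degree = 3.
Handshaking lemma: 2 * 8 = 16.
A tree on 6 vertices has 5 edges. This graph has 8 edges (3 extra). Not a tree.
Number of triangles = 2.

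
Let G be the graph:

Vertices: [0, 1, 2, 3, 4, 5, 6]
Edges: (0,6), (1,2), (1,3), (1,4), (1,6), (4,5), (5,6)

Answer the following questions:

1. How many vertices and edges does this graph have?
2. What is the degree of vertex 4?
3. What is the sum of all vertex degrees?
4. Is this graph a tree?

Count: 7 vertices, 7 edges.
Vertex 4 has neighbors [1, 5], degree = 2.
Handshaking lemma: 2 * 7 = 14.
A tree on 7 vertices has 6 edges. This graph has 7 edges (1 extra). Not a tree.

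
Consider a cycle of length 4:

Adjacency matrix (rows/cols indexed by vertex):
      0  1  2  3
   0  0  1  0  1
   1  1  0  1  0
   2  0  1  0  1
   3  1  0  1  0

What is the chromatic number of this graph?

This is an even cycle (C_4). Even cycles are bipartite.
Chromatic number = 2.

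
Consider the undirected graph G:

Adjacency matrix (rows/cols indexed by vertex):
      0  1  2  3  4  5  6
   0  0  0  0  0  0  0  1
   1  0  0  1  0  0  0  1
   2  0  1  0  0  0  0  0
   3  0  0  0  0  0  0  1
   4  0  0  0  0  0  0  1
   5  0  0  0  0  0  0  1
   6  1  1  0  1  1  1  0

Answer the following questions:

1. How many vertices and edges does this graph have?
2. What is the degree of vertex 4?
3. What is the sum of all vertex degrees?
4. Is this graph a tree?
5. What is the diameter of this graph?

Count: 7 vertices, 6 edges.
Vertex 4 has neighbors [6], degree = 1.
Handshaking lemma: 2 * 6 = 12.
A graph is a tree iff it is connected and has exactly n-1 edges. This graph is connected (all 7 vertices in one component) and has 7-1 = 6 edges. It is a tree.
Diameter (longest shortest path) = 3.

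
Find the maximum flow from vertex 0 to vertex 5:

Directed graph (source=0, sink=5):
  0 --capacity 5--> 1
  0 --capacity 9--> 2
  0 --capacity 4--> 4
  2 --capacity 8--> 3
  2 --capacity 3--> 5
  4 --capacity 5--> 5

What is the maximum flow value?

Computing max flow:
  Flow on (0->2): 3/9
  Flow on (0->4): 4/4
  Flow on (2->5): 3/3
  Flow on (4->5): 4/5
Maximum flow = 7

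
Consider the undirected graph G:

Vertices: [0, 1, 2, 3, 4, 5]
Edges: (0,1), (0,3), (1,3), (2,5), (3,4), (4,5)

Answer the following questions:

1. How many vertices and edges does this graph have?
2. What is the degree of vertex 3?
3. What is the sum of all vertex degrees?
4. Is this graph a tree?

Count: 6 vertices, 6 edges.
Vertex 3 has neighbors [0, 1, 4], degree = 3.
Handshaking lemma: 2 * 6 = 12.
A tree on 6 vertices has 5 edges. This graph has 6 edges (1 extra). Not a tree.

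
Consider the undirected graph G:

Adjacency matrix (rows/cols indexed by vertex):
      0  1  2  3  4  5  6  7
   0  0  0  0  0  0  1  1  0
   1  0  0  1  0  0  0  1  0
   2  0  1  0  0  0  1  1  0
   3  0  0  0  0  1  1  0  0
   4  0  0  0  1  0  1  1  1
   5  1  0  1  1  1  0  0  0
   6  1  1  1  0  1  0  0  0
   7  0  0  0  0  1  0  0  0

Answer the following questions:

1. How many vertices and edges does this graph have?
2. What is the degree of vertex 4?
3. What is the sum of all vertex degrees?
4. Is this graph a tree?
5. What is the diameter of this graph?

Count: 8 vertices, 11 edges.
Vertex 4 has neighbors [3, 5, 6, 7], degree = 4.
Handshaking lemma: 2 * 11 = 22.
A tree on 8 vertices has 7 edges. This graph has 11 edges (4 extra). Not a tree.
Diameter (longest shortest path) = 3.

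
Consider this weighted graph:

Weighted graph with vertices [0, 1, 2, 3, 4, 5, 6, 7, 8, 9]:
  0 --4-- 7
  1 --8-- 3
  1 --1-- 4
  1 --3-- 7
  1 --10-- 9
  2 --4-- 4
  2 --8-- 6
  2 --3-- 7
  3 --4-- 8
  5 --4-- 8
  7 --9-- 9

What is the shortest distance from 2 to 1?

Using Dijkstra's algorithm from vertex 2:
Shortest path: 2 -> 4 -> 1
Total weight: 4 + 1 = 5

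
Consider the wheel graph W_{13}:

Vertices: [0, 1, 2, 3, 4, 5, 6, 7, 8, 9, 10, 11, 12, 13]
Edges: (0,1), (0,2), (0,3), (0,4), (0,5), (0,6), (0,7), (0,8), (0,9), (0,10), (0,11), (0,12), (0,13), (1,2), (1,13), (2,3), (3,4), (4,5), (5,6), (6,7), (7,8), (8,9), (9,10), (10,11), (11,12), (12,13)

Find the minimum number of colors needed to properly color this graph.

W_{13} = C_{13} plus a hub adjacent to every cycle vertex.
The outer cycle needs 3 colors (odd cycle); the hub is adjacent to all of them so needs a fresh color.
Chromatic number = 3 + 1 = 4.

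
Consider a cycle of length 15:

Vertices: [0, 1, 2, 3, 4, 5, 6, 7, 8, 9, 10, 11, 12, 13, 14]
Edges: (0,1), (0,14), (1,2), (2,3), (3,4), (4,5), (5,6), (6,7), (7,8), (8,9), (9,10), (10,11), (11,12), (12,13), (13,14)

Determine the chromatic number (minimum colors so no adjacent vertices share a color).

This is an odd cycle (C_15). Odd cycles are not bipartite (any 2-coloring forces two adjacent vertices to match), and 3 colors suffice.
Chromatic number = 3.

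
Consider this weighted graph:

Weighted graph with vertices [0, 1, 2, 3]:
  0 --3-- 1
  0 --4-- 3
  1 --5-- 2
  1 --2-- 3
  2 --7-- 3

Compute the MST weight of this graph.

Applying Kruskal's algorithm (sort edges by weight, add if no cycle):
  Add (1,3) w=2
  Add (0,1) w=3
  Skip (0,3) w=4 (creates cycle)
  Add (1,2) w=5
  Skip (2,3) w=7 (creates cycle)
MST weight = 10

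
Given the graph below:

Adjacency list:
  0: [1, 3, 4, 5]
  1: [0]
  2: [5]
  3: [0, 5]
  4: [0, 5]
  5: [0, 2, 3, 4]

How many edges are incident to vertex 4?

Vertex 4 has neighbors [0, 5], so deg(4) = 2.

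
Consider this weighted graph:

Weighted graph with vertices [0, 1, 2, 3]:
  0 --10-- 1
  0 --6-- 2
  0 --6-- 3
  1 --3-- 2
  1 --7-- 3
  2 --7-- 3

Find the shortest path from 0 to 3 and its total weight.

Using Dijkstra's algorithm from vertex 0:
Shortest path: 0 -> 3
Total weight: 6 = 6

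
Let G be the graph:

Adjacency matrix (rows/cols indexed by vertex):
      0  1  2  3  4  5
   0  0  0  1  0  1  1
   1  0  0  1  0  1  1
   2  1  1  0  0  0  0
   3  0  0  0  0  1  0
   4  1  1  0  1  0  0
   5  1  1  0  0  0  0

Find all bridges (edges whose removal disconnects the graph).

A bridge is an edge whose removal increases the number of connected components.
Bridges found: (3,4)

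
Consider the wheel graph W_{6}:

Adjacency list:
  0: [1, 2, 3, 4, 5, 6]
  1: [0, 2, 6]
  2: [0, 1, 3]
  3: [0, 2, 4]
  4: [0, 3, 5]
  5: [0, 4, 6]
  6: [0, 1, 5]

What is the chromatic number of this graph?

W_{6} = C_{6} plus a hub adjacent to every cycle vertex.
The outer cycle needs 2 colors (even cycle); the hub is adjacent to all of them so needs a fresh color.
Chromatic number = 2 + 1 = 3.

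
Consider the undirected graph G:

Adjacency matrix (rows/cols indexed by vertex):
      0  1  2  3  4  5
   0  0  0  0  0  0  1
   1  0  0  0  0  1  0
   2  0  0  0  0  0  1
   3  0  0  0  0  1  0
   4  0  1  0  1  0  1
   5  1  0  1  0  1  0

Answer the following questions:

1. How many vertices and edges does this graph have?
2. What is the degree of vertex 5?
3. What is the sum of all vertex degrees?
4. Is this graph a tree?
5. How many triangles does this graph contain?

Count: 6 vertices, 5 edges.
Vertex 5 has neighbors [0, 2, 4], degree = 3.
Handshaking lemma: 2 * 5 = 10.
A graph is a tree iff it is connected and has exactly n-1 edges. This graph is connected (all 6 vertices in one component) and has 6-1 = 5 edges. It is a tree.
Number of triangles = 0.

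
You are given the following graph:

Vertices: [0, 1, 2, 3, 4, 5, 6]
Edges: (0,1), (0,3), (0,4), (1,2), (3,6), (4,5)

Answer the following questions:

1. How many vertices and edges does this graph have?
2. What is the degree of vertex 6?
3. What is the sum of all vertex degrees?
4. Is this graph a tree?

Count: 7 vertices, 6 edges.
Vertex 6 has neighbors [3], degree = 1.
Handshaking lemma: 2 * 6 = 12.
A graph is a tree iff it is connected and has exactly n-1 edges. This graph is connected (all 7 vertices in one component) and has 7-1 = 6 edges. It is a tree.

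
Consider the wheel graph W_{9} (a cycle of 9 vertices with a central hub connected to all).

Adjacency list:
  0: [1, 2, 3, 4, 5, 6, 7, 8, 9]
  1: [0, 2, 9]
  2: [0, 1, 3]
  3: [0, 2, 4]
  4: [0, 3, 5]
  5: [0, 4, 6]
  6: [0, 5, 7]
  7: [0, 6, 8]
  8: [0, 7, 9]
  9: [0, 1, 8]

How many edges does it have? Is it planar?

Wheel graph W_{9}: 9 cycle edges + 9 spoke edges = 18 edges.
Total vertices: 10.
The graph is planar.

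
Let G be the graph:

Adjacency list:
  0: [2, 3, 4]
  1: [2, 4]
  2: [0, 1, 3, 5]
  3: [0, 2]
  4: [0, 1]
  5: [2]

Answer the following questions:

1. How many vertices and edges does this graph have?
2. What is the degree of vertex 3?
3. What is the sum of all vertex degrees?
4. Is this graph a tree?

Count: 6 vertices, 7 edges.
Vertex 3 has neighbors [0, 2], degree = 2.
Handshaking lemma: 2 * 7 = 14.
A tree on 6 vertices has 5 edges. This graph has 7 edges (2 extra). Not a tree.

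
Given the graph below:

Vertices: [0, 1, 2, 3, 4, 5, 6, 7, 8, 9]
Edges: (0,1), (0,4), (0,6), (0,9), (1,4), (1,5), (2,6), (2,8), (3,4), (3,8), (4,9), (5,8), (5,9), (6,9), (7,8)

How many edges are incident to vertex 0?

Vertex 0 has neighbors [1, 4, 6, 9], so deg(0) = 4.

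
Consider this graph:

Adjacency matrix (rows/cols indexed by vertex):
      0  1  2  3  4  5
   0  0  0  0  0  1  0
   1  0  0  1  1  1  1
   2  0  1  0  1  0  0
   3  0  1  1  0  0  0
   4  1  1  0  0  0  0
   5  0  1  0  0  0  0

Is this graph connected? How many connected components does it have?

Checking connectivity: the graph has 1 connected component(s).
All vertices are reachable from each other. The graph IS connected.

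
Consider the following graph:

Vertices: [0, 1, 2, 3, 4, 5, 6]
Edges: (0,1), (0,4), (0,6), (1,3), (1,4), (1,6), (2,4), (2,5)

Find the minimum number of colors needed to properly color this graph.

The graph has a maximum clique of size 3 (lower bound on chromatic number).
A valid 3-coloring: {0: 1, 1: 0, 2: 0, 3: 1, 4: 2, 5: 1, 6: 2}.
Chromatic number = 3.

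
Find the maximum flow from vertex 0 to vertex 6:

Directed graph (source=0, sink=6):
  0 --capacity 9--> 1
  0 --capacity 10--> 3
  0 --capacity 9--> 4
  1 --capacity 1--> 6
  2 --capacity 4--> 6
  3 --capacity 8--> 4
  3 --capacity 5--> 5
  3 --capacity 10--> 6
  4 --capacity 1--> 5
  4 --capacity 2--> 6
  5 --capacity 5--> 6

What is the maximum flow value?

Computing max flow:
  Flow on (0->1): 1/9
  Flow on (0->3): 10/10
  Flow on (0->4): 3/9
  Flow on (1->6): 1/1
  Flow on (3->6): 10/10
  Flow on (4->5): 1/1
  Flow on (4->6): 2/2
  Flow on (5->6): 1/5
Maximum flow = 14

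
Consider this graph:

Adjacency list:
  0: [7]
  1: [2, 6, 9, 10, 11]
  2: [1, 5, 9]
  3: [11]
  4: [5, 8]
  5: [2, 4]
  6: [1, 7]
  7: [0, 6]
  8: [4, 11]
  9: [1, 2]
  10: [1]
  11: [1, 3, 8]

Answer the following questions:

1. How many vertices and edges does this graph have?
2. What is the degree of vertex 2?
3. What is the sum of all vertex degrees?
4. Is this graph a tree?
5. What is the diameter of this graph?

Count: 12 vertices, 13 edges.
Vertex 2 has neighbors [1, 5, 9], degree = 3.
Handshaking lemma: 2 * 13 = 26.
A tree on 12 vertices has 11 edges. This graph has 13 edges (2 extra). Not a tree.
Diameter (longest shortest path) = 6.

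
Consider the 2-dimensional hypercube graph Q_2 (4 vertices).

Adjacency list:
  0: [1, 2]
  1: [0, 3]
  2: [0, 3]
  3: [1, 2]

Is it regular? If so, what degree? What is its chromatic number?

In Q_2, every vertex has exactly 2 neighbors (flip one of 2 bits), so it is 2-regular.
Q_2 is bipartite (partition by bit-parity), so chromatic number = 2.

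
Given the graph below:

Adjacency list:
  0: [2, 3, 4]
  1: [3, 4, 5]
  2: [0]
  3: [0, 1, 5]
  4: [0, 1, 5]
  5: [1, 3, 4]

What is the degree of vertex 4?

Vertex 4 has neighbors [0, 1, 5], so deg(4) = 3.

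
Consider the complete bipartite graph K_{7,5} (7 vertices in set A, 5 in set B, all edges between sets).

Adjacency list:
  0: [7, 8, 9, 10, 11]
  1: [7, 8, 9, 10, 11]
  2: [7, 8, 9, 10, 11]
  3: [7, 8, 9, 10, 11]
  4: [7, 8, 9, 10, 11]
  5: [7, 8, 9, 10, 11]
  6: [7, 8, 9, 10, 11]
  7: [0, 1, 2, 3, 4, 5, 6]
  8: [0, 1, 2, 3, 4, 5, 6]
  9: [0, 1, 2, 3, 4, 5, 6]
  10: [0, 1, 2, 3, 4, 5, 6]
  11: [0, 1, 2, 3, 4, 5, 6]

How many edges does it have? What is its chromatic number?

K_{7,5} has 7 * 5 = 35 edges.
Bipartite graphs have chromatic number 2 (color each partition differently).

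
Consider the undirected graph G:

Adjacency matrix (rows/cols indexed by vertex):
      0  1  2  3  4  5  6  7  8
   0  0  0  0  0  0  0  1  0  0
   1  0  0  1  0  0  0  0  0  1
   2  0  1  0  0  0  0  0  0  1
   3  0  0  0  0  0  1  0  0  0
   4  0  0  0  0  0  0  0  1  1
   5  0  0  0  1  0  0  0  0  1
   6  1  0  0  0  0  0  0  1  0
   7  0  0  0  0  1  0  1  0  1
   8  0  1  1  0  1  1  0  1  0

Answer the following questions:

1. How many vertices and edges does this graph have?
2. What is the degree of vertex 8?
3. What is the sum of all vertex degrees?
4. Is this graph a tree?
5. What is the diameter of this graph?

Count: 9 vertices, 10 edges.
Vertex 8 has neighbors [1, 2, 4, 5, 7], degree = 5.
Handshaking lemma: 2 * 10 = 20.
A tree on 9 vertices has 8 edges. This graph has 10 edges (2 extra). Not a tree.
Diameter (longest shortest path) = 5.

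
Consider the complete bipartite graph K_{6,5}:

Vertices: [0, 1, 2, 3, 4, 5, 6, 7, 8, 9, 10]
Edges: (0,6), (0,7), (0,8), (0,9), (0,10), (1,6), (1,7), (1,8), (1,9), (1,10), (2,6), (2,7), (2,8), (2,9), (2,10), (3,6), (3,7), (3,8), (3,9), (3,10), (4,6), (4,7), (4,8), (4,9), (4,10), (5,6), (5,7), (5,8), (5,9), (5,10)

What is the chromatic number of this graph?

K_{6,5} is bipartite: vertices split into two independent sets of size 6 and 5.
Color one set 0, the other 1. No adjacent vertices share a color.
Chromatic number = 2.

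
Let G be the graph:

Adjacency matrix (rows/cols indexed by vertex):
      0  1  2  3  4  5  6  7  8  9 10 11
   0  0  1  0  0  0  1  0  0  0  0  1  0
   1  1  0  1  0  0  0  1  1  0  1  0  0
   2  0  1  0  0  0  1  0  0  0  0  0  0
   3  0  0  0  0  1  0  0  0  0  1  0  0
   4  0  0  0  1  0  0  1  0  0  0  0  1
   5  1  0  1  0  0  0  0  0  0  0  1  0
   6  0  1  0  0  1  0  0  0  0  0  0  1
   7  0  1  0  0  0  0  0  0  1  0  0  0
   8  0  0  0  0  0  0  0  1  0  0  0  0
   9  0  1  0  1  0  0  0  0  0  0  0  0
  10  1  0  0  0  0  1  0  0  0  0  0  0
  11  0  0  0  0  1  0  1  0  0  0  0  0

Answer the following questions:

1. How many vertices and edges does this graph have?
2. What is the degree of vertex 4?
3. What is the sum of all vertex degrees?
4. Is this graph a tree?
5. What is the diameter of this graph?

Count: 12 vertices, 15 edges.
Vertex 4 has neighbors [3, 6, 11], degree = 3.
Handshaking lemma: 2 * 15 = 30.
A tree on 12 vertices has 11 edges. This graph has 15 edges (4 extra). Not a tree.
Diameter (longest shortest path) = 4.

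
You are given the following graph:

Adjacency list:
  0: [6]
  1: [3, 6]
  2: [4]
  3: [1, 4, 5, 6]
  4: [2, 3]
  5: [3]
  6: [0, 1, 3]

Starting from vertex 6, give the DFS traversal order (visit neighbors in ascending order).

DFS from vertex 6 (neighbors processed in ascending order):
Visit order: 6, 0, 1, 3, 4, 2, 5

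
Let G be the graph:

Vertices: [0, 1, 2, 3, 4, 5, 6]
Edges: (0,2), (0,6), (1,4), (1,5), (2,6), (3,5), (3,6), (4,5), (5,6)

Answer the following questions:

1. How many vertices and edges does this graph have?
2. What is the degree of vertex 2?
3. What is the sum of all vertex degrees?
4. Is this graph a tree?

Count: 7 vertices, 9 edges.
Vertex 2 has neighbors [0, 6], degree = 2.
Handshaking lemma: 2 * 9 = 18.
A tree on 7 vertices has 6 edges. This graph has 9 edges (3 extra). Not a tree.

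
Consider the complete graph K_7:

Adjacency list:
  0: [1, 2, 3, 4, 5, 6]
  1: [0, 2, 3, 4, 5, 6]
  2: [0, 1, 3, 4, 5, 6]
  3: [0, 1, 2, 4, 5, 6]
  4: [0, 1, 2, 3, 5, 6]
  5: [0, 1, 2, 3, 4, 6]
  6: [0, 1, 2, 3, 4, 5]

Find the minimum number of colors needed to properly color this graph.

In K_7, every vertex is adjacent to every other vertex.
Each vertex needs a unique color.
Chromatic number = 7.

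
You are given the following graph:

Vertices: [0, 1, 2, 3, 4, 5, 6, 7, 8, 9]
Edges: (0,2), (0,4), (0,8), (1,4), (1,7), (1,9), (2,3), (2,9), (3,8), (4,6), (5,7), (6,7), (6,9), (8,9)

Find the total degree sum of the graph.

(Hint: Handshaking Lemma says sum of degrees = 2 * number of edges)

Count edges: 14 edges.
By Handshaking Lemma: sum of degrees = 2 * 14 = 28.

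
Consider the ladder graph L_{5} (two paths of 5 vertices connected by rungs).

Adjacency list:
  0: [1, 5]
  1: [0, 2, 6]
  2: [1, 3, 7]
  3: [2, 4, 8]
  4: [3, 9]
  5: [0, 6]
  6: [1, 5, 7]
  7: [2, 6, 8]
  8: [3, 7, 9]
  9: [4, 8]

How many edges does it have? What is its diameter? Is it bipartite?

Ladder graph L_{5}: 5 rungs + 2 * (5-1) path edges = 5 + 8 = 13 edges.
Diameter = 5.
Ladder graphs are bipartite (alternating coloring along each path).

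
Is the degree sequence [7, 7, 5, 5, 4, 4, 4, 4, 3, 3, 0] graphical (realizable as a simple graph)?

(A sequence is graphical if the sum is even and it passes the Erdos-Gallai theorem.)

Sum of degrees = 46. Sum is even and passes Erdos-Gallai. The sequence IS graphical.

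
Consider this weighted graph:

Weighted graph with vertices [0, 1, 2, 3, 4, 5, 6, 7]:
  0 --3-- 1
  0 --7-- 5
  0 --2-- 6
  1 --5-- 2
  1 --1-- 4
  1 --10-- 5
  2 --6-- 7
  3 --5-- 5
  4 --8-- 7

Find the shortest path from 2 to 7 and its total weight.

Using Dijkstra's algorithm from vertex 2:
Shortest path: 2 -> 7
Total weight: 6 = 6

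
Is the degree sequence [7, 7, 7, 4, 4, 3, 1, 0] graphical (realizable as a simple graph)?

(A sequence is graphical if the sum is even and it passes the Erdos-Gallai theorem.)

Sum of degrees = 33. Sum is odd, so the sequence is NOT graphical.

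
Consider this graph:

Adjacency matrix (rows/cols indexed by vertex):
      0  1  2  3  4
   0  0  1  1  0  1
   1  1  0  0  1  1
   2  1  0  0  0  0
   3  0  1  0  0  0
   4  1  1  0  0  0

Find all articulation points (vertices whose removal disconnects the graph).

An articulation point is a vertex whose removal disconnects the graph.
Articulation points: [0, 1]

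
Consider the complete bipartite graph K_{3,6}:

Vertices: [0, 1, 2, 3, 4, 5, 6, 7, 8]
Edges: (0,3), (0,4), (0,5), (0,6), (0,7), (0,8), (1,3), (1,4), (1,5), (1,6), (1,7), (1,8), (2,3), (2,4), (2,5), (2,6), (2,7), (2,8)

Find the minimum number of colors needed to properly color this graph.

K_{3,6} is bipartite: vertices split into two independent sets of size 3 and 6.
Color one set 0, the other 1. No adjacent vertices share a color.
Chromatic number = 2.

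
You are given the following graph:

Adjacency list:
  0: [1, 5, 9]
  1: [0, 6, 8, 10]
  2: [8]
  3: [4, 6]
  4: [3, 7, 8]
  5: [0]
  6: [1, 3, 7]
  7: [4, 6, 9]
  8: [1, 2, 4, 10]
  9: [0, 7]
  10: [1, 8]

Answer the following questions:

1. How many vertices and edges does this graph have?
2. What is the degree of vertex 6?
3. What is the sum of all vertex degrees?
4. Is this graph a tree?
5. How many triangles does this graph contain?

Count: 11 vertices, 14 edges.
Vertex 6 has neighbors [1, 3, 7], degree = 3.
Handshaking lemma: 2 * 14 = 28.
A tree on 11 vertices has 10 edges. This graph has 14 edges (4 extra). Not a tree.
Number of triangles = 1.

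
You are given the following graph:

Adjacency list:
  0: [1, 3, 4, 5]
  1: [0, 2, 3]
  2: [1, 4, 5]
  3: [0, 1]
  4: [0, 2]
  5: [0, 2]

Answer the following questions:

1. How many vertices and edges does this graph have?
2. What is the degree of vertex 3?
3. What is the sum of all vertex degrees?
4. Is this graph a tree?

Count: 6 vertices, 8 edges.
Vertex 3 has neighbors [0, 1], degree = 2.
Handshaking lemma: 2 * 8 = 16.
A tree on 6 vertices has 5 edges. This graph has 8 edges (3 extra). Not a tree.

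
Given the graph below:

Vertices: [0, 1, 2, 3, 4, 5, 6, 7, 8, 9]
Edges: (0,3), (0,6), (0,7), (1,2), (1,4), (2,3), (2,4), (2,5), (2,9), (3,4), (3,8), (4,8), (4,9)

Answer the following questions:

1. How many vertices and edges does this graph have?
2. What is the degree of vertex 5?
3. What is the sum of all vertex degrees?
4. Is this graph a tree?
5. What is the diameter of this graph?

Count: 10 vertices, 13 edges.
Vertex 5 has neighbors [2], degree = 1.
Handshaking lemma: 2 * 13 = 26.
A tree on 10 vertices has 9 edges. This graph has 13 edges (4 extra). Not a tree.
Diameter (longest shortest path) = 4.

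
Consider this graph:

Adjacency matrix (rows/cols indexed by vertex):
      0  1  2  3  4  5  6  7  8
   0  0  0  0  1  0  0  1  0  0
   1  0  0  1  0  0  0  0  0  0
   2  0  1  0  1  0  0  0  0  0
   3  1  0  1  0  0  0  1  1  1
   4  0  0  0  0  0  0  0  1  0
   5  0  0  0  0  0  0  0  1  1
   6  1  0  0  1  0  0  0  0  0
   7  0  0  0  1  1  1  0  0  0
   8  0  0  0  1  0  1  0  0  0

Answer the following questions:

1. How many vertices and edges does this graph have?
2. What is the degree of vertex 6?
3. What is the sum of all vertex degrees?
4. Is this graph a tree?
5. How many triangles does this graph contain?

Count: 9 vertices, 10 edges.
Vertex 6 has neighbors [0, 3], degree = 2.
Handshaking lemma: 2 * 10 = 20.
A tree on 9 vertices has 8 edges. This graph has 10 edges (2 extra). Not a tree.
Number of triangles = 1.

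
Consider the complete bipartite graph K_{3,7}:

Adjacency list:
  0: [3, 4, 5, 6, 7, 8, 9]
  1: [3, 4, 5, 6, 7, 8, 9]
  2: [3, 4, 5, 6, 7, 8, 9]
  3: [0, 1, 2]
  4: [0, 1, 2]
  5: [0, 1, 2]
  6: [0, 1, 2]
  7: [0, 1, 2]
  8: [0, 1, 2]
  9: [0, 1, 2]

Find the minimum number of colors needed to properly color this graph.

K_{3,7} is bipartite: vertices split into two independent sets of size 3 and 7.
Color one set 0, the other 1. No adjacent vertices share a color.
Chromatic number = 2.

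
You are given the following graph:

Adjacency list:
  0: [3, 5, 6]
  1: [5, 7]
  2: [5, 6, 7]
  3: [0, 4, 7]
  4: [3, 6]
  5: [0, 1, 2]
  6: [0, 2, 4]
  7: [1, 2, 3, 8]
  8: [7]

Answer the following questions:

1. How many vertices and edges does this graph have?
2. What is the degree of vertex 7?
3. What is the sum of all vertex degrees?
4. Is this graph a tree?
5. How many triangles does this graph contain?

Count: 9 vertices, 12 edges.
Vertex 7 has neighbors [1, 2, 3, 8], degree = 4.
Handshaking lemma: 2 * 12 = 24.
A tree on 9 vertices has 8 edges. This graph has 12 edges (4 extra). Not a tree.
Number of triangles = 0.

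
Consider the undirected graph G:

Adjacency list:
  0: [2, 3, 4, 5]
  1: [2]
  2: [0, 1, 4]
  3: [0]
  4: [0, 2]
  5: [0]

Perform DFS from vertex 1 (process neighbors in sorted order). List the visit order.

DFS from vertex 1 (neighbors processed in ascending order):
Visit order: 1, 2, 0, 3, 4, 5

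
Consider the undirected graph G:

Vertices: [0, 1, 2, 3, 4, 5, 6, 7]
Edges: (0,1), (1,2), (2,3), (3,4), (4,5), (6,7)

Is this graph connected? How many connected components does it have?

Checking connectivity: the graph has 2 connected component(s).
Components: [[0, 1, 2, 3, 4, 5], [6, 7]]. The graph is NOT connected.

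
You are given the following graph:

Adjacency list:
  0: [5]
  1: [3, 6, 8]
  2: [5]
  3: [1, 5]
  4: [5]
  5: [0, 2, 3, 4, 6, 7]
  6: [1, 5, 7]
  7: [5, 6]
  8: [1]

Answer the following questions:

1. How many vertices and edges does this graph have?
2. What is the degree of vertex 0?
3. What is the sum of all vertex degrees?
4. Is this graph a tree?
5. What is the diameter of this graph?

Count: 9 vertices, 10 edges.
Vertex 0 has neighbors [5], degree = 1.
Handshaking lemma: 2 * 10 = 20.
A tree on 9 vertices has 8 edges. This graph has 10 edges (2 extra). Not a tree.
Diameter (longest shortest path) = 4.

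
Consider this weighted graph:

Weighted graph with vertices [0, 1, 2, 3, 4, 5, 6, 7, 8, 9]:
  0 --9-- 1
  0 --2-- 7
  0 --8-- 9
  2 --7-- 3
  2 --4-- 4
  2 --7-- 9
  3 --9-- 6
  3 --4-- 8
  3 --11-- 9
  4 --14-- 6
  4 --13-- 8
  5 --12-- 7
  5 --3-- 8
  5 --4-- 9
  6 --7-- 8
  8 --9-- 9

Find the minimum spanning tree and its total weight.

Applying Kruskal's algorithm (sort edges by weight, add if no cycle):
  Add (0,7) w=2
  Add (5,8) w=3
  Add (2,4) w=4
  Add (3,8) w=4
  Add (5,9) w=4
  Add (2,9) w=7
  Skip (2,3) w=7 (creates cycle)
  Add (6,8) w=7
  Add (0,9) w=8
  Add (0,1) w=9
  Skip (3,6) w=9 (creates cycle)
  Skip (8,9) w=9 (creates cycle)
  Skip (3,9) w=11 (creates cycle)
  Skip (5,7) w=12 (creates cycle)
  Skip (4,8) w=13 (creates cycle)
  Skip (4,6) w=14 (creates cycle)
MST weight = 48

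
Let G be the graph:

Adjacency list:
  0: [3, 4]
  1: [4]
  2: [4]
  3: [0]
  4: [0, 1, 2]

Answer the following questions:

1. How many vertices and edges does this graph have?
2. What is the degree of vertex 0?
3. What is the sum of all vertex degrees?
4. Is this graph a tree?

Count: 5 vertices, 4 edges.
Vertex 0 has neighbors [3, 4], degree = 2.
Handshaking lemma: 2 * 4 = 8.
A graph is a tree iff it is connected and has exactly n-1 edges. This graph is connected (all 5 vertices in one component) and has 5-1 = 4 edges. It is a tree.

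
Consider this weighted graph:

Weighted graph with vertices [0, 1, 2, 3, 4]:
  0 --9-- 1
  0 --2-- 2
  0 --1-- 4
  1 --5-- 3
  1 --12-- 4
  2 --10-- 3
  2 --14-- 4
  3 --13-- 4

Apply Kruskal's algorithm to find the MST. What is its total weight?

Applying Kruskal's algorithm (sort edges by weight, add if no cycle):
  Add (0,4) w=1
  Add (0,2) w=2
  Add (1,3) w=5
  Add (0,1) w=9
  Skip (2,3) w=10 (creates cycle)
  Skip (1,4) w=12 (creates cycle)
  Skip (3,4) w=13 (creates cycle)
  Skip (2,4) w=14 (creates cycle)
MST weight = 17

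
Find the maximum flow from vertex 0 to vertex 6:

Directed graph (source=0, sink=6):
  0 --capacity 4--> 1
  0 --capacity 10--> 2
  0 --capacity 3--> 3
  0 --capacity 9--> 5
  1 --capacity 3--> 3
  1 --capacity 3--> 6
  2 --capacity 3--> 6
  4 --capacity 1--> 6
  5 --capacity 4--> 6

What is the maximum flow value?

Computing max flow:
  Flow on (0->1): 3/4
  Flow on (0->2): 3/10
  Flow on (0->5): 4/9
  Flow on (1->6): 3/3
  Flow on (2->6): 3/3
  Flow on (5->6): 4/4
Maximum flow = 10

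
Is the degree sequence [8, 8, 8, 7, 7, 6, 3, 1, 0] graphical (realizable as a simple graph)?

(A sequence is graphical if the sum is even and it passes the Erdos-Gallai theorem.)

Sum of degrees = 48. Sum is even but fails Erdos-Gallai. The sequence is NOT graphical.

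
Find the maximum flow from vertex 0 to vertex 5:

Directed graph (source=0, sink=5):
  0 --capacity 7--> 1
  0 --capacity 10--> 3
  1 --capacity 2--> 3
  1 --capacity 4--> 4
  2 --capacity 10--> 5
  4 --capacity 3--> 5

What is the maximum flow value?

Computing max flow:
  Flow on (0->1): 3/7
  Flow on (1->4): 3/4
  Flow on (4->5): 3/3
Maximum flow = 3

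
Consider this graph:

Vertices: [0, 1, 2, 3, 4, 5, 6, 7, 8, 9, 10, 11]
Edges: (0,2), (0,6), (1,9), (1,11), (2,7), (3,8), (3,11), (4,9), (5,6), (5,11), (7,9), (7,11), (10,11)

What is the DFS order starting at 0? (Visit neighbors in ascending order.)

DFS from vertex 0 (neighbors processed in ascending order):
Visit order: 0, 2, 7, 9, 1, 11, 3, 8, 5, 6, 10, 4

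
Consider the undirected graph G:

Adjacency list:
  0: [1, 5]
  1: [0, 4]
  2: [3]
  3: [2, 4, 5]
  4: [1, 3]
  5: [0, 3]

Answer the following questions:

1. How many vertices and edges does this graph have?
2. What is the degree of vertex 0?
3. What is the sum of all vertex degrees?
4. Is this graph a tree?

Count: 6 vertices, 6 edges.
Vertex 0 has neighbors [1, 5], degree = 2.
Handshaking lemma: 2 * 6 = 12.
A tree on 6 vertices has 5 edges. This graph has 6 edges (1 extra). Not a tree.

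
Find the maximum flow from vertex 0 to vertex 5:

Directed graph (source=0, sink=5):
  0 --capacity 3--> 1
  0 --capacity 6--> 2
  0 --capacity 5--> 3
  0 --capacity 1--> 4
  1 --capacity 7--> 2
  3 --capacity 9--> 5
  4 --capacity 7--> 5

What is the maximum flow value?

Computing max flow:
  Flow on (0->3): 5/5
  Flow on (0->4): 1/1
  Flow on (3->5): 5/9
  Flow on (4->5): 1/7
Maximum flow = 6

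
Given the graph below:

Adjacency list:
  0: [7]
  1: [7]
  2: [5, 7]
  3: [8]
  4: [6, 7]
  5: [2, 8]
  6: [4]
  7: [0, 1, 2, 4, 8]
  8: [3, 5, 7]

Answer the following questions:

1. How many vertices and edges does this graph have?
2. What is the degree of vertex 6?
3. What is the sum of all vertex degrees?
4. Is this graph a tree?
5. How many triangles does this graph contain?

Count: 9 vertices, 9 edges.
Vertex 6 has neighbors [4], degree = 1.
Handshaking lemma: 2 * 9 = 18.
A tree on 9 vertices has 8 edges. This graph has 9 edges (1 extra). Not a tree.
Number of triangles = 0.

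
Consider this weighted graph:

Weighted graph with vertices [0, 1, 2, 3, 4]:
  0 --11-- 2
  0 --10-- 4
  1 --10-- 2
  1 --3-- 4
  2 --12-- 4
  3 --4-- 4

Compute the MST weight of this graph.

Applying Kruskal's algorithm (sort edges by weight, add if no cycle):
  Add (1,4) w=3
  Add (3,4) w=4
  Add (0,4) w=10
  Add (1,2) w=10
  Skip (0,2) w=11 (creates cycle)
  Skip (2,4) w=12 (creates cycle)
MST weight = 27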